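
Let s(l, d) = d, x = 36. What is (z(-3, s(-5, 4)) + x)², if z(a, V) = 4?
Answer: 1600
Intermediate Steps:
(z(-3, s(-5, 4)) + x)² = (4 + 36)² = 40² = 1600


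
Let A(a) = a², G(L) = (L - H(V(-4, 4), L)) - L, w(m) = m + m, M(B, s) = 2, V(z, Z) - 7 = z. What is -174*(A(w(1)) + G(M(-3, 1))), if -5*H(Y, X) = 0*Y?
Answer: -696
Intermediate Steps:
V(z, Z) = 7 + z
H(Y, X) = 0 (H(Y, X) = -0*Y = -⅕*0 = 0)
w(m) = 2*m
G(L) = 0 (G(L) = (L - 1*0) - L = (L + 0) - L = L - L = 0)
-174*(A(w(1)) + G(M(-3, 1))) = -174*((2*1)² + 0) = -174*(2² + 0) = -174*(4 + 0) = -174*4 = -696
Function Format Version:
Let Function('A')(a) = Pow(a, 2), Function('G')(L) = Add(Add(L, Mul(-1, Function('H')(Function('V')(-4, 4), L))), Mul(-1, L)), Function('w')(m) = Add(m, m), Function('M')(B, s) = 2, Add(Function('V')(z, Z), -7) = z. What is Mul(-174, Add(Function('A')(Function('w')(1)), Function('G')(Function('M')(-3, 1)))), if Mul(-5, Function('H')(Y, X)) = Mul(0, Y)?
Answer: -696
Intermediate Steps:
Function('V')(z, Z) = Add(7, z)
Function('H')(Y, X) = 0 (Function('H')(Y, X) = Mul(Rational(-1, 5), Mul(0, Y)) = Mul(Rational(-1, 5), 0) = 0)
Function('w')(m) = Mul(2, m)
Function('G')(L) = 0 (Function('G')(L) = Add(Add(L, Mul(-1, 0)), Mul(-1, L)) = Add(Add(L, 0), Mul(-1, L)) = Add(L, Mul(-1, L)) = 0)
Mul(-174, Add(Function('A')(Function('w')(1)), Function('G')(Function('M')(-3, 1)))) = Mul(-174, Add(Pow(Mul(2, 1), 2), 0)) = Mul(-174, Add(Pow(2, 2), 0)) = Mul(-174, Add(4, 0)) = Mul(-174, 4) = -696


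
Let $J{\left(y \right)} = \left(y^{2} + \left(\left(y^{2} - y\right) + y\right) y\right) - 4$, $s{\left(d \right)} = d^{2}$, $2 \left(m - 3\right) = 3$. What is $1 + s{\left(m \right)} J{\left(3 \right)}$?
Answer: $649$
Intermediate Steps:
$m = \frac{9}{2}$ ($m = 3 + \frac{1}{2} \cdot 3 = 3 + \frac{3}{2} = \frac{9}{2} \approx 4.5$)
$J{\left(y \right)} = -4 + y^{2} + y^{3}$ ($J{\left(y \right)} = \left(y^{2} + y^{2} y\right) - 4 = \left(y^{2} + y^{3}\right) - 4 = -4 + y^{2} + y^{3}$)
$1 + s{\left(m \right)} J{\left(3 \right)} = 1 + \left(\frac{9}{2}\right)^{2} \left(-4 + 3^{2} + 3^{3}\right) = 1 + \frac{81 \left(-4 + 9 + 27\right)}{4} = 1 + \frac{81}{4} \cdot 32 = 1 + 648 = 649$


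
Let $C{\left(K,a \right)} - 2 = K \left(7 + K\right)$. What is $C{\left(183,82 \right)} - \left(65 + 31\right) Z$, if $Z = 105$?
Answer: $24692$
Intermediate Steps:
$C{\left(K,a \right)} = 2 + K \left(7 + K\right)$
$C{\left(183,82 \right)} - \left(65 + 31\right) Z = \left(2 + 183^{2} + 7 \cdot 183\right) - \left(65 + 31\right) 105 = \left(2 + 33489 + 1281\right) - 96 \cdot 105 = 34772 - 10080 = 24692$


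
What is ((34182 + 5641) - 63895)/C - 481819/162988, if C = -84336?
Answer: -109259643/40909988 ≈ -2.6707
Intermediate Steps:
((34182 + 5641) - 63895)/C - 481819/162988 = ((34182 + 5641) - 63895)/(-84336) - 481819/162988 = (39823 - 63895)*(-1/84336) - 481819*1/162988 = -24072*(-1/84336) - 481819/162988 = 1003/3514 - 481819/162988 = -109259643/40909988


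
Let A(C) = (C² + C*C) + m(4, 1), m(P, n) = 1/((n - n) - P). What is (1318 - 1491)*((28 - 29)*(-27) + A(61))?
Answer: -5168375/4 ≈ -1.2921e+6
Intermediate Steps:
m(P, n) = -1/P (m(P, n) = 1/(0 - P) = 1/(-P) = -1/P)
A(C) = -¼ + 2*C² (A(C) = (C² + C*C) - 1/4 = (C² + C²) - 1*¼ = 2*C² - ¼ = -¼ + 2*C²)
(1318 - 1491)*((28 - 29)*(-27) + A(61)) = (1318 - 1491)*((28 - 29)*(-27) + (-¼ + 2*61²)) = -173*(-1*(-27) + (-¼ + 2*3721)) = -173*(27 + (-¼ + 7442)) = -173*(27 + 29767/4) = -173*29875/4 = -5168375/4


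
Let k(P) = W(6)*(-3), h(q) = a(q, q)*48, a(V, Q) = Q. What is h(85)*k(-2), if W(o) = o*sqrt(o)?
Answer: -73440*sqrt(6) ≈ -1.7989e+5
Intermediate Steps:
W(o) = o**(3/2)
h(q) = 48*q (h(q) = q*48 = 48*q)
k(P) = -18*sqrt(6) (k(P) = 6**(3/2)*(-3) = (6*sqrt(6))*(-3) = -18*sqrt(6))
h(85)*k(-2) = (48*85)*(-18*sqrt(6)) = 4080*(-18*sqrt(6)) = -73440*sqrt(6)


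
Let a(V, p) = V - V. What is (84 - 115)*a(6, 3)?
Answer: 0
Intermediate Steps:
a(V, p) = 0
(84 - 115)*a(6, 3) = (84 - 115)*0 = -31*0 = 0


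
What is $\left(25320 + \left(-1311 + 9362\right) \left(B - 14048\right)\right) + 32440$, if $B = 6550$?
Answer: $-60308638$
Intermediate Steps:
$\left(25320 + \left(-1311 + 9362\right) \left(B - 14048\right)\right) + 32440 = \left(25320 + \left(-1311 + 9362\right) \left(6550 - 14048\right)\right) + 32440 = \left(25320 + 8051 \left(-7498\right)\right) + 32440 = \left(25320 - 60366398\right) + 32440 = -60341078 + 32440 = -60308638$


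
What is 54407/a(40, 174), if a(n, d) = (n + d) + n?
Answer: 54407/254 ≈ 214.20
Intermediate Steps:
a(n, d) = d + 2*n (a(n, d) = (d + n) + n = d + 2*n)
54407/a(40, 174) = 54407/(174 + 2*40) = 54407/(174 + 80) = 54407/254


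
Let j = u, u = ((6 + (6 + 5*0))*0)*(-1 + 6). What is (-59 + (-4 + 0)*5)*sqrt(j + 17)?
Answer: -79*sqrt(17) ≈ -325.73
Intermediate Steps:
u = 0 (u = ((6 + (6 + 0))*0)*5 = ((6 + 6)*0)*5 = (12*0)*5 = 0*5 = 0)
j = 0
(-59 + (-4 + 0)*5)*sqrt(j + 17) = (-59 + (-4 + 0)*5)*sqrt(0 + 17) = (-59 - 4*5)*sqrt(17) = (-59 - 20)*sqrt(17) = -79*sqrt(17)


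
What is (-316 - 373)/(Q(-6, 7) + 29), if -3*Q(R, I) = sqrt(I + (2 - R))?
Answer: -59943/2518 - 689*sqrt(15)/2518 ≈ -24.866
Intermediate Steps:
Q(R, I) = -sqrt(2 + I - R)/3 (Q(R, I) = -sqrt(I + (2 - R))/3 = -sqrt(2 + I - R)/3)
(-316 - 373)/(Q(-6, 7) + 29) = (-316 - 373)/(-sqrt(2 + 7 - 1*(-6))/3 + 29) = -689/(-sqrt(2 + 7 + 6)/3 + 29) = -689/(-sqrt(15)/3 + 29) = -689/(29 - sqrt(15)/3)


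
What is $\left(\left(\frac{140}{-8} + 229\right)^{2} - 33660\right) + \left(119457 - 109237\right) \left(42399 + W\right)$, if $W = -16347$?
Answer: $\frac{1065050049}{4} \approx 2.6626 \cdot 10^{8}$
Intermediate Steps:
$\left(\left(\frac{140}{-8} + 229\right)^{2} - 33660\right) + \left(119457 - 109237\right) \left(42399 + W\right) = \left(\left(\frac{140}{-8} + 229\right)^{2} - 33660\right) + \left(119457 - 109237\right) \left(42399 - 16347\right) = \left(\left(140 \left(- \frac{1}{8}\right) + 229\right)^{2} - 33660\right) + 10220 \cdot 26052 = \left(\left(- \frac{35}{2} + 229\right)^{2} - 33660\right) + 266251440 = \left(\left(\frac{423}{2}\right)^{2} - 33660\right) + 266251440 = \left(\frac{178929}{4} - 33660\right) + 266251440 = \frac{44289}{4} + 266251440 = \frac{1065050049}{4}$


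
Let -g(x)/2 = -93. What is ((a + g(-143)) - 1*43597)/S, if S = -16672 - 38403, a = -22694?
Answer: 13221/11015 ≈ 1.2003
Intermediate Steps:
g(x) = 186 (g(x) = -2*(-93) = 186)
S = -55075
((a + g(-143)) - 1*43597)/S = ((-22694 + 186) - 1*43597)/(-55075) = (-22508 - 43597)*(-1/55075) = -66105*(-1/55075) = 13221/11015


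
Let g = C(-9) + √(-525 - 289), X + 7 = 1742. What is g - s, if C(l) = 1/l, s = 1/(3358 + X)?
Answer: -5102/45837 + I*√814 ≈ -0.11131 + 28.531*I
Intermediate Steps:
X = 1735 (X = -7 + 1742 = 1735)
s = 1/5093 (s = 1/(3358 + 1735) = 1/5093 ≈ 0.00019635)
g = -⅑ + I*√814 (g = 1/(-9) + √(-525 - 289) = -⅑ + √(-814) = -⅑ + I*√814 ≈ -0.11111 + 28.531*I)
g - s = (-⅑ + I*√814) - 1*1/5093 = (-⅑ + I*√814) - 1/5093 = -5102/45837 + I*√814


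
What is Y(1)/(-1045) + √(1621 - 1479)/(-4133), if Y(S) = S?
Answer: -1/1045 - √142/4133 ≈ -0.0038402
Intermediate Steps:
Y(1)/(-1045) + √(1621 - 1479)/(-4133) = 1/(-1045) + √(1621 - 1479)/(-4133) = 1*(-1/1045) + √142*(-1/4133) = -1/1045 - √142/4133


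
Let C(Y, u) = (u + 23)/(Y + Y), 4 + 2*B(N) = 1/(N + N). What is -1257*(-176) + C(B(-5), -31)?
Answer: 9070592/41 ≈ 2.2123e+5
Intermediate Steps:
B(N) = -2 + 1/(4*N) (B(N) = -2 + 1/(2*(N + N)) = -2 + 1/(2*((2*N))) = -2 + (1/(2*N))/2 = -2 + 1/(4*N))
C(Y, u) = (23 + u)/(2*Y) (C(Y, u) = (23 + u)/((2*Y)) = (23 + u)*(1/(2*Y)) = (23 + u)/(2*Y))
-1257*(-176) + C(B(-5), -31) = -1257*(-176) + (23 - 31)/(2*(-2 + (1/4)/(-5))) = 221232 + (1/2)*(-8)/(-2 + (1/4)*(-1/5)) = 221232 + (1/2)*(-8)/(-2 - 1/20) = 221232 + (1/2)*(-8)/(-41/20) = 221232 + (1/2)*(-20/41)*(-8) = 221232 + 80/41 = 9070592/41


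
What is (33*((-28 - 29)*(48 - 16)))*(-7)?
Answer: 421344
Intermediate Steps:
(33*((-28 - 29)*(48 - 16)))*(-7) = (33*(-57*32))*(-7) = (33*(-1824))*(-7) = -60192*(-7) = 421344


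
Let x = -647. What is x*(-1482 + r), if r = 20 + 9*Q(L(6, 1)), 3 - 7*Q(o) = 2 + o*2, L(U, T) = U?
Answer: 6685451/7 ≈ 9.5506e+5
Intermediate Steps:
Q(o) = ⅐ - 2*o/7 (Q(o) = 3/7 - (2 + o*2)/7 = 3/7 - (2 + 2*o)/7 = 3/7 + (-2/7 - 2*o/7) = ⅐ - 2*o/7)
r = 41/7 (r = 20 + 9*(⅐ - 2/7*6) = 20 + 9*(⅐ - 12/7) = 20 + 9*(-11/7) = 20 - 99/7 = 41/7 ≈ 5.8571)
x*(-1482 + r) = -647*(-1482 + 41/7) = -647*(-10333/7) = 6685451/7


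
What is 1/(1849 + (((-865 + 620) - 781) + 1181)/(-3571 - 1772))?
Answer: 5343/9879052 ≈ 0.00054084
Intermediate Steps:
1/(1849 + (((-865 + 620) - 781) + 1181)/(-3571 - 1772)) = 1/(1849 + ((-245 - 781) + 1181)/(-5343)) = 1/(1849 + (-1026 + 1181)*(-1/5343)) = 1/(1849 + 155*(-1/5343)) = 1/(1849 - 155/5343) = 1/(9879052/5343) = 5343/9879052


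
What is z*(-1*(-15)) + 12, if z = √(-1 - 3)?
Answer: 12 + 30*I ≈ 12.0 + 30.0*I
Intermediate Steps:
z = 2*I (z = √(-4) = 2*I ≈ 2.0*I)
z*(-1*(-15)) + 12 = (2*I)*(-1*(-15)) + 12 = (2*I)*15 + 12 = 30*I + 12 = 12 + 30*I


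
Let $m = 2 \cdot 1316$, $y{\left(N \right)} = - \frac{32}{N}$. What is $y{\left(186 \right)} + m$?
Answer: $\frac{244760}{93} \approx 2631.8$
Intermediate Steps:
$m = 2632$
$y{\left(186 \right)} + m = - \frac{32}{186} + 2632 = \left(-32\right) \frac{1}{186} + 2632 = - \frac{16}{93} + 2632 = \frac{244760}{93}$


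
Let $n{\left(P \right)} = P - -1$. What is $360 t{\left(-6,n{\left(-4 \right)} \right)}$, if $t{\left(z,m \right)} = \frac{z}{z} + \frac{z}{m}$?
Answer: $1080$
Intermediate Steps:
$n{\left(P \right)} = 1 + P$ ($n{\left(P \right)} = P + 1 = 1 + P$)
$t{\left(z,m \right)} = 1 + \frac{z}{m}$
$360 t{\left(-6,n{\left(-4 \right)} \right)} = 360 \frac{\left(1 - 4\right) - 6}{1 - 4} = 360 \frac{-3 - 6}{-3} = 360 \left(\left(- \frac{1}{3}\right) \left(-9\right)\right) = 360 \cdot 3 = 1080$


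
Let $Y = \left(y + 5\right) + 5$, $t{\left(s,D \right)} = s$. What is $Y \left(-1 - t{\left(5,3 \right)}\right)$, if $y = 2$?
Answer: $-72$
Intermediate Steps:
$Y = 12$ ($Y = \left(2 + 5\right) + 5 = 7 + 5 = 12$)
$Y \left(-1 - t{\left(5,3 \right)}\right) = 12 \left(-1 - 5\right) = 12 \left(-6\right) = -72$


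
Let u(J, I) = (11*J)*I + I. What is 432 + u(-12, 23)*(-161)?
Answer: 485525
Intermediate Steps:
u(J, I) = I + 11*I*J (u(J, I) = 11*I*J + I = I + 11*I*J)
432 + u(-12, 23)*(-161) = 432 + (23*(1 + 11*(-12)))*(-161) = 432 + (23*(1 - 132))*(-161) = 432 + (23*(-131))*(-161) = 432 - 3013*(-161) = 432 + 485093 = 485525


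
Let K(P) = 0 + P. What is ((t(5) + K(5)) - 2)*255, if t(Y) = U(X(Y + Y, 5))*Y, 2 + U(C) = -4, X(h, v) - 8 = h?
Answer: -6885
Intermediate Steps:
X(h, v) = 8 + h
U(C) = -6 (U(C) = -2 - 4 = -6)
K(P) = P
t(Y) = -6*Y
((t(5) + K(5)) - 2)*255 = ((-6*5 + 5) - 2)*255 = ((-30 + 5) - 2)*255 = (-25 - 2)*255 = -27*255 = -6885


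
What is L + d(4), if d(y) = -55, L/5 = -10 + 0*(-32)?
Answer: -105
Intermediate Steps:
L = -50 (L = 5*(-10 + 0*(-32)) = 5*(-10 + 0) = 5*(-10) = -50)
L + d(4) = -50 - 55 = -105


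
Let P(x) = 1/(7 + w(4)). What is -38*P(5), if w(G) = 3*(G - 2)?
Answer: -38/13 ≈ -2.9231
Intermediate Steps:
w(G) = -6 + 3*G (w(G) = 3*(-2 + G) = -6 + 3*G)
P(x) = 1/13 (P(x) = 1/(7 + (-6 + 3*4)) = 1/(7 + (-6 + 12)) = 1/(7 + 6) = 1/13)
-38*P(5) = -38*1/13 = -38/13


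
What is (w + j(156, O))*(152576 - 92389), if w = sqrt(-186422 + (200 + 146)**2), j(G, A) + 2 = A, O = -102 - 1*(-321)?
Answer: 13060579 + 60187*I*sqrt(66706) ≈ 1.3061e+7 + 1.5545e+7*I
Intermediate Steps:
O = 219 (O = -102 + 321 = 219)
j(G, A) = -2 + A
w = I*sqrt(66706) (w = sqrt(-186422 + 346**2) = sqrt(-186422 + 119716) = sqrt(-66706) = I*sqrt(66706) ≈ 258.27*I)
(w + j(156, O))*(152576 - 92389) = (I*sqrt(66706) + (-2 + 219))*(152576 - 92389) = (I*sqrt(66706) + 217)*60187 = (217 + I*sqrt(66706))*60187 = 13060579 + 60187*I*sqrt(66706)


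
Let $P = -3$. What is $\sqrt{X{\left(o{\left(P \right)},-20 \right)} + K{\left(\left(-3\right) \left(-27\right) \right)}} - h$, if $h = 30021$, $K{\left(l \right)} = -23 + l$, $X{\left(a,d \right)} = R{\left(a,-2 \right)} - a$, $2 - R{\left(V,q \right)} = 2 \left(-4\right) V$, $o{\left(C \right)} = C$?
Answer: $-30021 + \sqrt{39} \approx -30015.0$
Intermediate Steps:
$R{\left(V,q \right)} = 2 + 8 V$ ($R{\left(V,q \right)} = 2 - 2 \left(-4\right) V = 2 - - 8 V = 2 + 8 V$)
$X{\left(a,d \right)} = 2 + 7 a$ ($X{\left(a,d \right)} = \left(2 + 8 a\right) - a = 2 + 7 a$)
$\sqrt{X{\left(o{\left(P \right)},-20 \right)} + K{\left(\left(-3\right) \left(-27\right) \right)}} - h = \sqrt{\left(2 + 7 \left(-3\right)\right) - -58} - 30021 = \sqrt{\left(2 - 21\right) + \left(-23 + 81\right)} - 30021 = \sqrt{-19 + 58} - 30021 = \sqrt{39} - 30021 = -30021 + \sqrt{39}$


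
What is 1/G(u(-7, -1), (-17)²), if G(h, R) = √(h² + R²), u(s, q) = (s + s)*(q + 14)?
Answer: √116645/116645 ≈ 0.0029280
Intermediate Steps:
u(s, q) = 2*s*(14 + q) (u(s, q) = (2*s)*(14 + q) = 2*s*(14 + q))
G(h, R) = √(R² + h²)
1/G(u(-7, -1), (-17)²) = 1/(√(((-17)²)² + (2*(-7)*(14 - 1))²)) = 1/(√(289² + (2*(-7)*13)²)) = 1/(√(83521 + (-182)²)) = 1/(√(83521 + 33124)) = 1/(√116645) = √116645/116645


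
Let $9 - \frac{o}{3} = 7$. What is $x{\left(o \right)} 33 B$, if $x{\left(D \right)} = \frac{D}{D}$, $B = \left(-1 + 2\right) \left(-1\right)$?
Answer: $-33$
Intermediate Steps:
$o = 6$ ($o = 27 - 21 = 6$)
$B = -1$ ($B = 1 \left(-1\right) = -1$)
$x{\left(D \right)} = 1$
$x{\left(o \right)} 33 B = 1 \cdot 33 \left(-1\right) = 33 \left(-1\right) = -33$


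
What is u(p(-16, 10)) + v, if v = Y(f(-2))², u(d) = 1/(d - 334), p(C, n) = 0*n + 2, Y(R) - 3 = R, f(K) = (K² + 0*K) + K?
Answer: 8299/332 ≈ 24.997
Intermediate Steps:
f(K) = K + K² (f(K) = (K² + 0) + K = K² + K = K + K²)
Y(R) = 3 + R
p(C, n) = 2 (p(C, n) = 0 + 2 = 2)
u(d) = 1/(-334 + d)
v = 25 (v = (3 - 2*(1 - 2))² = (3 - 2*(-1))² = (3 + 2)² = 5² = 25)
u(p(-16, 10)) + v = 1/(-334 + 2) + 25 = 1/(-332) + 25 = -1/332 + 25 = 8299/332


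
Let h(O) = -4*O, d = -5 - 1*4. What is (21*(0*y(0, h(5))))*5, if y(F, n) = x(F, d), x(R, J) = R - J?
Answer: 0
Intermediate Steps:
d = -9 (d = -5 - 4 = -9)
y(F, n) = 9 + F (y(F, n) = F - 1*(-9) = F + 9 = 9 + F)
(21*(0*y(0, h(5))))*5 = (21*(0*(9 + 0)))*5 = (21*(0*9))*5 = (21*0)*5 = 0*5 = 0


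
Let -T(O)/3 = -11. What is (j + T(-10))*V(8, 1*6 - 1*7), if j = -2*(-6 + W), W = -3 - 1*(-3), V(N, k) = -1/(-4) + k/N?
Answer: 45/8 ≈ 5.6250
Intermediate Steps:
V(N, k) = ¼ + k/N (V(N, k) = -1*(-¼) + k/N = ¼ + k/N)
W = 0 (W = -3 + 3 = 0)
T(O) = 33 (T(O) = -3*(-11) = 33)
j = 12 (j = -2*(-6 + 0) = -2*(-6) = 12)
(j + T(-10))*V(8, 1*6 - 1*7) = (12 + 33)*(((1*6 - 1*7) + (¼)*8)/8) = 45*(((6 - 7) + 2)/8) = 45*((-1 + 2)/8) = 45*((⅛)*1) = 45*(⅛) = 45/8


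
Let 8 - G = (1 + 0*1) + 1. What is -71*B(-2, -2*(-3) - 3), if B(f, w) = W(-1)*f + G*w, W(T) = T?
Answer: -1420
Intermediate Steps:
G = 6 (G = 8 - ((1 + 0*1) + 1) = 8 - ((1 + 0) + 1) = 8 - (1 + 1) = 8 - 1*2 = 8 - 2 = 6)
B(f, w) = -f + 6*w
-71*B(-2, -2*(-3) - 3) = -71*(-1*(-2) + 6*(-2*(-3) - 3)) = -71*(2 + 6*(6 - 3)) = -71*(2 + 6*3) = -71*(2 + 18) = -71*20 = -1420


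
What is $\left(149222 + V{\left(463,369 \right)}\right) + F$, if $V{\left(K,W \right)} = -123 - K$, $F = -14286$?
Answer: $134350$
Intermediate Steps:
$\left(149222 + V{\left(463,369 \right)}\right) + F = \left(149222 - 586\right) - 14286 = 148636 - 14286 = 134350$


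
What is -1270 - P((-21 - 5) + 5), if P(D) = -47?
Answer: -1223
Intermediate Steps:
-1270 - P((-21 - 5) + 5) = -1270 - 1*(-47) = -1270 + 47 = -1223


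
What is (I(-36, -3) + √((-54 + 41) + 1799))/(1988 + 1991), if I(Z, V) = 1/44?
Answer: 1/175076 + √1786/3979 ≈ 0.010627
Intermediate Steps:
I(Z, V) = 1/44
(I(-36, -3) + √((-54 + 41) + 1799))/(1988 + 1991) = (1/44 + √((-54 + 41) + 1799))/(1988 + 1991) = (1/44 + √(-13 + 1799))/3979 = (1/44 + √1786)*(1/3979) = 1/175076 + √1786/3979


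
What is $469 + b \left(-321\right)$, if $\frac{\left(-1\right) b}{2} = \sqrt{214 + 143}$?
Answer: $469 + 642 \sqrt{357} \approx 12599.0$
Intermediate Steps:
$b = - 2 \sqrt{357}$ ($b = - 2 \sqrt{214 + 143} = - 2 \sqrt{357} \approx -37.789$)
$469 + b \left(-321\right) = 469 + - 2 \sqrt{357} \left(-321\right) = 469 + 642 \sqrt{357}$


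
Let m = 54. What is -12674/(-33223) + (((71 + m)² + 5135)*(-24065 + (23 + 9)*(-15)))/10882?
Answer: -8464390634066/180766343 ≈ -46825.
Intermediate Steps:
-12674/(-33223) + (((71 + m)² + 5135)*(-24065 + (23 + 9)*(-15)))/10882 = -12674/(-33223) + (((71 + 54)² + 5135)*(-24065 + (23 + 9)*(-15)))/10882 = -12674*(-1/33223) + ((125² + 5135)*(-24065 + 32*(-15)))*(1/10882) = 12674/33223 + ((15625 + 5135)*(-24065 - 480))*(1/10882) = 12674/33223 + (20760*(-24545))*(1/10882) = 12674/33223 - 509554200*1/10882 = 12674/33223 - 254777100/5441 = -8464390634066/180766343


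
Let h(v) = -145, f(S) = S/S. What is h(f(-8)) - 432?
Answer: -577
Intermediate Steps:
f(S) = 1
h(f(-8)) - 432 = -145 - 432 = -577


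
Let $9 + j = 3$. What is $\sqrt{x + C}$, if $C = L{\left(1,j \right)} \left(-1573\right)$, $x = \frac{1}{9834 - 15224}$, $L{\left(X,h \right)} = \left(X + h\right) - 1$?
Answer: $\frac{\sqrt{5595790090}}{770} \approx 97.149$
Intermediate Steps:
$j = -6$ ($j = -9 + 3 = -6$)
$L{\left(X,h \right)} = -1 + X + h$
$x = - \frac{1}{5390}$ ($x = \frac{1}{9834 - 15224} = \frac{1}{-5390} = - \frac{1}{5390} \approx -0.00018553$)
$C = 9438$ ($C = \left(-1 + 1 - 6\right) \left(-1573\right) = \left(-6\right) \left(-1573\right) = 9438$)
$\sqrt{x + C} = \sqrt{- \frac{1}{5390} + 9438} = \sqrt{\frac{50870819}{5390}} = \frac{\sqrt{5595790090}}{770}$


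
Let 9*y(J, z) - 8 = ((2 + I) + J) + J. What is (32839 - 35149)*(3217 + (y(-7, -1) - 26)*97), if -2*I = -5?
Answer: -1568105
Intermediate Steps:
I = 5/2 (I = -1/2*(-5) = 5/2 ≈ 2.5000)
y(J, z) = 25/18 + 2*J/9 (y(J, z) = 8/9 + (((2 + 5/2) + J) + J)/9 = 8/9 + ((9/2 + J) + J)/9 = 8/9 + (9/2 + 2*J)/9 = 8/9 + (1/2 + 2*J/9) = 25/18 + 2*J/9)
(32839 - 35149)*(3217 + (y(-7, -1) - 26)*97) = (32839 - 35149)*(3217 + ((25/18 + (2/9)*(-7)) - 26)*97) = -2310*(3217 + ((25/18 - 14/9) - 26)*97) = -2310*(3217 + (-1/6 - 26)*97) = -2310*(3217 - 157/6*97) = -2310*(3217 - 15229/6) = -2310*4073/6 = -1568105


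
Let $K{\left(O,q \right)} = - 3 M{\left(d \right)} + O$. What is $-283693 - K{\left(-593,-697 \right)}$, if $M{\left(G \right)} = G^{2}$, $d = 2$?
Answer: $-283088$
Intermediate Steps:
$K{\left(O,q \right)} = -12 + O$ ($K{\left(O,q \right)} = - 3 \cdot 2^{2} + O = \left(-3\right) 4 + O = -12 + O$)
$-283693 - K{\left(-593,-697 \right)} = -283693 - \left(-12 - 593\right) = -283693 - -605 = -283693 + 605 = -283088$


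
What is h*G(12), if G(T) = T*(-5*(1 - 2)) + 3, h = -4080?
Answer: -257040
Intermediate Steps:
G(T) = 3 + 5*T (G(T) = T*(-5*(-1)) + 3 = T*5 + 3 = 5*T + 3 = 3 + 5*T)
h*G(12) = -4080*(3 + 5*12) = -4080*(3 + 60) = -4080*63 = -257040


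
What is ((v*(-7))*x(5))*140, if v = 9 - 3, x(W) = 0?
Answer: 0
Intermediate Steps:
v = 6
((v*(-7))*x(5))*140 = ((6*(-7))*0)*140 = -42*0*140 = 0*140 = 0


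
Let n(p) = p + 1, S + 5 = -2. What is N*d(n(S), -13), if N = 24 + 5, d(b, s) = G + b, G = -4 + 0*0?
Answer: -290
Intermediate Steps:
S = -7 (S = -5 - 2 = -7)
G = -4 (G = -4 + 0 = -4)
n(p) = 1 + p
d(b, s) = -4 + b
N = 29
N*d(n(S), -13) = 29*(-4 + (1 - 7)) = 29*(-4 - 6) = 29*(-10) = -290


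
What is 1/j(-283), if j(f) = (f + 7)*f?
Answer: 1/78108 ≈ 1.2803e-5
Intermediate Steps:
j(f) = f*(7 + f) (j(f) = (7 + f)*f = f*(7 + f))
1/j(-283) = 1/(-283*(7 - 283)) = 1/(-283*(-276)) = 1/78108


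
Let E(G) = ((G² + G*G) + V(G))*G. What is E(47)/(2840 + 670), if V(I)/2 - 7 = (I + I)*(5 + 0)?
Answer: 126242/1755 ≈ 71.933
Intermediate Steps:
V(I) = 14 + 20*I (V(I) = 14 + 2*((I + I)*(5 + 0)) = 14 + 2*((2*I)*5) = 14 + 2*(10*I) = 14 + 20*I)
E(G) = G*(14 + 2*G² + 20*G) (E(G) = ((G² + G*G) + (14 + 20*G))*G = ((G² + G²) + (14 + 20*G))*G = (2*G² + (14 + 20*G))*G = (14 + 2*G² + 20*G)*G = G*(14 + 2*G² + 20*G))
E(47)/(2840 + 670) = (2*47*(7 + 47² + 10*47))/(2840 + 670) = (2*47*(7 + 2209 + 470))/3510 = (2*47*2686)*(1/3510) = 252484*(1/3510) = 126242/1755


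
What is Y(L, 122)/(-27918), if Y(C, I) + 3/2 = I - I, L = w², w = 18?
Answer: 1/18612 ≈ 5.3729e-5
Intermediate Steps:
L = 324 (L = 18² = 324)
Y(C, I) = -3/2 (Y(C, I) = -3/2 + (I - I) = -3/2 + 0 = -3/2)
Y(L, 122)/(-27918) = -3/2/(-27918) = -3/2*(-1/27918) = 1/18612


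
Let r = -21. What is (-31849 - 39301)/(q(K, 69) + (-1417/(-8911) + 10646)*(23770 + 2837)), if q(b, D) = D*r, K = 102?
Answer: -45286975/180295565373 ≈ -0.00025118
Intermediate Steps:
q(b, D) = -21*D (q(b, D) = D*(-21) = -21*D)
(-31849 - 39301)/(q(K, 69) + (-1417/(-8911) + 10646)*(23770 + 2837)) = (-31849 - 39301)/(-21*69 + (-1417/(-8911) + 10646)*(23770 + 2837)) = -71150/(-1449 + (-1417*(-1/8911) + 10646)*26607) = -71150/(-1449 + (1417/8911 + 10646)*26607) = -71150/(-1449 + (94867923/8911)*26607) = -71150/(-1449 + 360592975323/1273) = -71150/360591130746/1273 = -71150*1273/360591130746 = -45286975/180295565373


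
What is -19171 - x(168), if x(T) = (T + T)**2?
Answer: -132067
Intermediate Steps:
x(T) = 4*T**2 (x(T) = (2*T)**2 = 4*T**2)
-19171 - x(168) = -19171 - 4*168**2 = -19171 - 4*28224 = -19171 - 1*112896 = -19171 - 112896 = -132067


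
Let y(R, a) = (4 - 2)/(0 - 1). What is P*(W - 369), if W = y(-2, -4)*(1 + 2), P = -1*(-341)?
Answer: -127875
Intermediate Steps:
P = 341
y(R, a) = -2 (y(R, a) = 2/(-1) = 2*(-1) = -2)
W = -6 (W = -2*(1 + 2) = -2*3 = -6)
P*(W - 369) = 341*(-6 - 369) = 341*(-375) = -127875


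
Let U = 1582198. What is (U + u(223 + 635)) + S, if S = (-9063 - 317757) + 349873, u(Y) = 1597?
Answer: 1606848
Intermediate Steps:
S = 23053 (S = -326820 + 349873 = 23053)
(U + u(223 + 635)) + S = (1582198 + 1597) + 23053 = 1583795 + 23053 = 1606848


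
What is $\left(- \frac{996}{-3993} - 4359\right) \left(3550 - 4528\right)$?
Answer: $\frac{5673864066}{1331} \approx 4.2629 \cdot 10^{6}$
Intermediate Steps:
$\left(- \frac{996}{-3993} - 4359\right) \left(3550 - 4528\right) = \left(\left(-996\right) \left(- \frac{1}{3993}\right) - 4359\right) \left(-978\right) = \left(\frac{332}{1331} - 4359\right) \left(-978\right) = \left(- \frac{5801497}{1331}\right) \left(-978\right) = \frac{5673864066}{1331}$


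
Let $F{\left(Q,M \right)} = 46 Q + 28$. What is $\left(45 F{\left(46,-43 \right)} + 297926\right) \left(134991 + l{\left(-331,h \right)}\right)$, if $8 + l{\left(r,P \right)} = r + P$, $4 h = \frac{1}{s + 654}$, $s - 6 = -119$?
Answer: $\frac{57462376559587}{1082} \approx 5.3108 \cdot 10^{10}$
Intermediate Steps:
$s = -113$ ($s = 6 - 119 = -113$)
$F{\left(Q,M \right)} = 28 + 46 Q$
$h = \frac{1}{2164}$ ($h = \frac{1}{4 \left(-113 + 654\right)} = \frac{1}{4 \cdot 541} = \frac{1}{4} \cdot \frac{1}{541} = \frac{1}{2164} \approx 0.00046211$)
$l{\left(r,P \right)} = -8 + P + r$ ($l{\left(r,P \right)} = -8 + \left(r + P\right) = -8 + \left(P + r\right) = -8 + P + r$)
$\left(45 F{\left(46,-43 \right)} + 297926\right) \left(134991 + l{\left(-331,h \right)}\right) = \left(45 \left(28 + 46 \cdot 46\right) + 297926\right) \left(134991 - \frac{733595}{2164}\right) = \left(45 \left(28 + 2116\right) + 297926\right) \left(134991 - \frac{733595}{2164}\right) = \left(45 \cdot 2144 + 297926\right) \frac{291386929}{2164} = \left(96480 + 297926\right) \frac{291386929}{2164} = 394406 \cdot \frac{291386929}{2164} = \frac{57462376559587}{1082}$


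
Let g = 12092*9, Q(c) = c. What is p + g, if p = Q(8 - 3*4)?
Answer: 108824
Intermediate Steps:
g = 108828
p = -4 (p = 8 - 3*4 = 8 - 12 = -4)
p + g = -4 + 108828 = 108824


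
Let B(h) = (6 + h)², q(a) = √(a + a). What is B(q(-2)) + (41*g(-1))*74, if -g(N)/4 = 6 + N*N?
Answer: -84920 + 24*I ≈ -84920.0 + 24.0*I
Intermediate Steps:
g(N) = -24 - 4*N² (g(N) = -4*(6 + N*N) = -4*(6 + N²) = -24 - 4*N²)
q(a) = √2*√a (q(a) = √(2*a) = √2*√a)
B(q(-2)) + (41*g(-1))*74 = (6 + √2*√(-2))² + (41*(-24 - 4*(-1)²))*74 = (6 + √2*(I*√2))² + (41*(-24 - 4*1))*74 = (6 + 2*I)² + (41*(-24 - 4))*74 = (6 + 2*I)² + (41*(-28))*74 = (6 + 2*I)² - 1148*74 = (6 + 2*I)² - 84952 = -84952 + (6 + 2*I)²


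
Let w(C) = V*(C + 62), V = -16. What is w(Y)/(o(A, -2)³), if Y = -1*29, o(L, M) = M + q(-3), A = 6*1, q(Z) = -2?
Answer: 33/4 ≈ 8.2500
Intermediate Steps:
A = 6
o(L, M) = -2 + M (o(L, M) = M - 2 = -2 + M)
Y = -29
w(C) = -992 - 16*C (w(C) = -16*(C + 62) = -16*(62 + C) = -992 - 16*C)
w(Y)/(o(A, -2)³) = (-992 - 16*(-29))/((-2 - 2)³) = (-992 + 464)/((-4)³) = -528/(-64) = -528*(-1/64) = 33/4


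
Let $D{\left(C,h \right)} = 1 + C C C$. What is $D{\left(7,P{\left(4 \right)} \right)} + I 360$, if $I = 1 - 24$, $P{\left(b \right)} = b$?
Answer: $-7936$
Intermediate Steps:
$D{\left(C,h \right)} = 1 + C^{3}$ ($D{\left(C,h \right)} = 1 + C^{2} C = 1 + C^{3}$)
$I = -23$ ($I = 1 - 24 = -23$)
$D{\left(7,P{\left(4 \right)} \right)} + I 360 = \left(1 + 7^{3}\right) - 8280 = \left(1 + 343\right) - 8280 = 344 - 8280 = -7936$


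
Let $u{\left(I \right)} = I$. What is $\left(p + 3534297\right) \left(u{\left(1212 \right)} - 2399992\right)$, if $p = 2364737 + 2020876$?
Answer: $-18998121709800$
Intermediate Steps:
$p = 4385613$
$\left(p + 3534297\right) \left(u{\left(1212 \right)} - 2399992\right) = \left(4385613 + 3534297\right) \left(1212 - 2399992\right) = 7919910 \left(-2398780\right) = -18998121709800$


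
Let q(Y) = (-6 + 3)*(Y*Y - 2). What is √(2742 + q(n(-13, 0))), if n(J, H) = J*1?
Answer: 3*√249 ≈ 47.339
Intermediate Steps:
n(J, H) = J
q(Y) = 6 - 3*Y² (q(Y) = -3*(Y² - 2) = -3*(-2 + Y²) = 6 - 3*Y²)
√(2742 + q(n(-13, 0))) = √(2742 + (6 - 3*(-13)²)) = √(2742 + (6 - 3*169)) = √(2742 + (6 - 507)) = √(2742 - 501) = √2241 = 3*√249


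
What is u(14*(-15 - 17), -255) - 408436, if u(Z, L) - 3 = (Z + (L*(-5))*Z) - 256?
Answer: -980337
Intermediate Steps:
u(Z, L) = -253 + Z - 5*L*Z (u(Z, L) = 3 + ((Z + (L*(-5))*Z) - 256) = 3 + ((Z + (-5*L)*Z) - 256) = 3 + ((Z - 5*L*Z) - 256) = 3 + (-256 + Z - 5*L*Z) = -253 + Z - 5*L*Z)
u(14*(-15 - 17), -255) - 408436 = (-253 + 14*(-15 - 17) - 5*(-255)*14*(-15 - 17)) - 408436 = (-253 + 14*(-32) - 5*(-255)*14*(-32)) - 408436 = (-253 - 448 - 5*(-255)*(-448)) - 408436 = (-253 - 448 - 571200) - 408436 = -571901 - 408436 = -980337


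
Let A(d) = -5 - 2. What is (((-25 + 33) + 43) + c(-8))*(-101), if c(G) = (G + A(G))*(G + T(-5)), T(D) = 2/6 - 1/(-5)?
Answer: -16463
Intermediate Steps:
A(d) = -7
T(D) = 8/15 (T(D) = 2*(⅙) - 1*(-⅕) = ⅓ + ⅕ = 8/15)
c(G) = (-7 + G)*(8/15 + G) (c(G) = (G - 7)*(G + 8/15) = (-7 + G)*(8/15 + G))
(((-25 + 33) + 43) + c(-8))*(-101) = (((-25 + 33) + 43) + (-56/15 + (-8)² - 97/15*(-8)))*(-101) = ((8 + 43) + (-56/15 + 64 + 776/15))*(-101) = (51 + 112)*(-101) = 163*(-101) = -16463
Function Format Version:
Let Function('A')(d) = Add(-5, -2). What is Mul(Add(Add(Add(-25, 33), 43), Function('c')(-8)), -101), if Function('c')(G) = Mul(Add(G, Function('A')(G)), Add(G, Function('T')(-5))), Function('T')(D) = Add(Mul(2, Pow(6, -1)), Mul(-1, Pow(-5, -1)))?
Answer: -16463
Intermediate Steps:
Function('A')(d) = -7
Function('T')(D) = Rational(8, 15) (Function('T')(D) = Add(Mul(2, Rational(1, 6)), Mul(-1, Rational(-1, 5))) = Add(Rational(1, 3), Rational(1, 5)) = Rational(8, 15))
Function('c')(G) = Mul(Add(-7, G), Add(Rational(8, 15), G)) (Function('c')(G) = Mul(Add(G, -7), Add(G, Rational(8, 15))) = Mul(Add(-7, G), Add(Rational(8, 15), G)))
Mul(Add(Add(Add(-25, 33), 43), Function('c')(-8)), -101) = Mul(Add(Add(Add(-25, 33), 43), Add(Rational(-56, 15), Pow(-8, 2), Mul(Rational(-97, 15), -8))), -101) = Mul(Add(Add(8, 43), Add(Rational(-56, 15), 64, Rational(776, 15))), -101) = Mul(Add(51, 112), -101) = Mul(163, -101) = -16463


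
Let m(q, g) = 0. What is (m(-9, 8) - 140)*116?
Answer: -16240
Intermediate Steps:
(m(-9, 8) - 140)*116 = (0 - 140)*116 = -140*116 = -16240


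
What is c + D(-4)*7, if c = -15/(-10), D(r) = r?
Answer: -53/2 ≈ -26.500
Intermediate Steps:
c = 3/2 (c = -15*(-⅒) = 3/2 ≈ 1.5000)
c + D(-4)*7 = 3/2 - 4*7 = 3/2 - 28 = -53/2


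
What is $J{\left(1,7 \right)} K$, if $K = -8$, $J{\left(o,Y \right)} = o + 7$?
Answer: $-64$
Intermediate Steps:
$J{\left(o,Y \right)} = 7 + o$
$J{\left(1,7 \right)} K = \left(7 + 1\right) \left(-8\right) = 8 \left(-8\right) = -64$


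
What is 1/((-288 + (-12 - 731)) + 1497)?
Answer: 1/466 ≈ 0.0021459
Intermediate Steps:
1/((-288 + (-12 - 731)) + 1497) = 1/((-288 - 743) + 1497) = 1/(-1031 + 1497) = 1/466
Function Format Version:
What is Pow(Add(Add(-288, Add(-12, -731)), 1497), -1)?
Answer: Rational(1, 466) ≈ 0.0021459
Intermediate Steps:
Pow(Add(Add(-288, Add(-12, -731)), 1497), -1) = Pow(Add(Add(-288, -743), 1497), -1) = Pow(Add(-1031, 1497), -1) = Pow(466, -1) = Rational(1, 466)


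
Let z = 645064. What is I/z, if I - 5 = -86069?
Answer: -10758/80633 ≈ -0.13342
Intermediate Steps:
I = -86064 (I = 5 - 86069 = -86064)
I/z = -86064/645064 = -86064*1/645064 = -10758/80633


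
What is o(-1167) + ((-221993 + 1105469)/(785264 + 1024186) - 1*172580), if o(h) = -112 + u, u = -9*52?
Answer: -17406859918/100525 ≈ -1.7316e+5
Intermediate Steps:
u = -468
o(h) = -580 (o(h) = -112 - 468 = -580)
o(-1167) + ((-221993 + 1105469)/(785264 + 1024186) - 1*172580) = -580 + ((-221993 + 1105469)/(785264 + 1024186) - 1*172580) = -580 + (883476/1809450 - 172580) = -580 + (883476*(1/1809450) - 172580) = -580 + (49082/100525 - 172580) = -580 - 17348555418/100525 = -17406859918/100525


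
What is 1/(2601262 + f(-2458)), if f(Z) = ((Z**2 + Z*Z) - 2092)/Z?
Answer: 1229/3190910280 ≈ 3.8516e-7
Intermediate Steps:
f(Z) = (-2092 + 2*Z**2)/Z (f(Z) = ((Z**2 + Z**2) - 2092)/Z = (2*Z**2 - 2092)/Z = (-2092 + 2*Z**2)/Z)
1/(2601262 + f(-2458)) = 1/(2601262 + (-2092/(-2458) + 2*(-2458))) = 1/(2601262 + (-2092*(-1/2458) - 4916)) = 1/(2601262 + (1046/1229 - 4916)) = 1/(2601262 - 6040718/1229) = 1/(3190910280/1229) = 1229/3190910280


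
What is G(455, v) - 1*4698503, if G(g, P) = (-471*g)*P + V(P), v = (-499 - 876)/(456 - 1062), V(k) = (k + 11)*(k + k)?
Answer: -476001744052/91809 ≈ -5.1847e+6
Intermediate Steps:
V(k) = 2*k*(11 + k) (V(k) = (11 + k)*(2*k) = 2*k*(11 + k))
v = 1375/606 (v = -1375/(-606) = -1375*(-1/606) = 1375/606 ≈ 2.2690)
G(g, P) = -471*P*g + 2*P*(11 + P) (G(g, P) = (-471*g)*P + 2*P*(11 + P) = -471*P*g + 2*P*(11 + P))
G(455, v) - 1*4698503 = 1375*(22 - 471*455 + 2*(1375/606))/606 - 1*4698503 = 1375*(22 - 214305 + 1375/303)/606 - 4698503 = (1375/606)*(-64926374/303) - 4698503 = -44636882125/91809 - 4698503 = -476001744052/91809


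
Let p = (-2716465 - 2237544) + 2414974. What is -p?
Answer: 2539035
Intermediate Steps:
p = -2539035 (p = -4954009 + 2414974 = -2539035)
-p = -1*(-2539035) = 2539035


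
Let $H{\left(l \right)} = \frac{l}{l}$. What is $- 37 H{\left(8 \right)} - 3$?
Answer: $-40$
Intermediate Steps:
$H{\left(l \right)} = 1$
$- 37 H{\left(8 \right)} - 3 = \left(-37\right) 1 - 3 = -37 - 3 = -40$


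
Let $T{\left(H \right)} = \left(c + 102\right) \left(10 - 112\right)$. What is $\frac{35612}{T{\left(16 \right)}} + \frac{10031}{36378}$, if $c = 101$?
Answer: $- \frac{6251675}{4328982} \approx -1.4441$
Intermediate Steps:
$T{\left(H \right)} = -20706$ ($T{\left(H \right)} = \left(101 + 102\right) \left(10 - 112\right) = 203 \left(-102\right) = -20706$)
$\frac{35612}{T{\left(16 \right)}} + \frac{10031}{36378} = \frac{35612}{-20706} + \frac{10031}{36378} = 35612 \left(- \frac{1}{20706}\right) + 10031 \cdot \frac{1}{36378} = - \frac{614}{357} + \frac{10031}{36378} = - \frac{6251675}{4328982}$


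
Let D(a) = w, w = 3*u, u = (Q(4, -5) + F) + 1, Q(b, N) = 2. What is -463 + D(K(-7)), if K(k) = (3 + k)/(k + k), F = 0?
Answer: -454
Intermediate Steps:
K(k) = (3 + k)/(2*k) (K(k) = (3 + k)/((2*k)) = (3 + k)*(1/(2*k)) = (3 + k)/(2*k))
u = 3 (u = (2 + 0) + 1 = 2 + 1 = 3)
w = 9 (w = 3*3 = 9)
D(a) = 9
-463 + D(K(-7)) = -463 + 9 = -454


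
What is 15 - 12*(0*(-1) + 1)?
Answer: 3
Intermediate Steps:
15 - 12*(0*(-1) + 1) = 15 - 12*(0 + 1) = 15 - 12*1 = 15 - 12 = 3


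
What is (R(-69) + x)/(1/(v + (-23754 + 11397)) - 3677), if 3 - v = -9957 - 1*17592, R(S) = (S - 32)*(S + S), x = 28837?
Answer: -649966125/55872014 ≈ -11.633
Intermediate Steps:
R(S) = 2*S*(-32 + S) (R(S) = (-32 + S)*(2*S) = 2*S*(-32 + S))
v = 27552 (v = 3 - (-9957 - 1*17592) = 3 - (-9957 - 17592) = 3 - 1*(-27549) = 3 + 27549 = 27552)
(R(-69) + x)/(1/(v + (-23754 + 11397)) - 3677) = (2*(-69)*(-32 - 69) + 28837)/(1/(27552 + (-23754 + 11397)) - 3677) = (2*(-69)*(-101) + 28837)/(1/(27552 - 12357) - 3677) = (13938 + 28837)/(1/15195 - 3677) = 42775/(1/15195 - 3677) = 42775/(-55872014/15195) = 42775*(-15195/55872014) = -649966125/55872014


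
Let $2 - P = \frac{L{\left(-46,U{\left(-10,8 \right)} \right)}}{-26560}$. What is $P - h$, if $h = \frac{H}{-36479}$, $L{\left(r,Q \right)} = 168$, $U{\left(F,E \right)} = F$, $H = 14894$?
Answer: $\frac{292434699}{121110280} \approx 2.4146$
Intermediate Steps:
$h = - \frac{14894}{36479}$ ($h = \frac{14894}{-36479} = 14894 \left(- \frac{1}{36479}\right) = - \frac{14894}{36479} \approx -0.40829$)
$P = \frac{6661}{3320}$ ($P = 2 - \frac{168}{-26560} = 2 - 168 \left(- \frac{1}{26560}\right) = 2 - - \frac{21}{3320} = 2 + \frac{21}{3320} = \frac{6661}{3320} \approx 2.0063$)
$P - h = \frac{6661}{3320} - - \frac{14894}{36479} = \frac{6661}{3320} + \frac{14894}{36479} = \frac{292434699}{121110280}$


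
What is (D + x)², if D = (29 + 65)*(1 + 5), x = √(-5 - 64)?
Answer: (564 + I*√69)² ≈ 3.1803e+5 + 9369.9*I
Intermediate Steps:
x = I*√69 (x = √(-69) = I*√69 ≈ 8.3066*I)
D = 564 (D = 94*6 = 564)
(D + x)² = (564 + I*√69)²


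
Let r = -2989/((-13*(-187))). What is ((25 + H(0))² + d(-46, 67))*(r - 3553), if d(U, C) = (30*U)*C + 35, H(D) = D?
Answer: 46657792800/143 ≈ 3.2628e+8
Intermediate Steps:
d(U, C) = 35 + 30*C*U (d(U, C) = 30*C*U + 35 = 35 + 30*C*U)
r = -2989/2431 ≈ -1.2295
((25 + H(0))² + d(-46, 67))*(r - 3553) = ((25 + 0)² + (35 + 30*67*(-46)))*(-2989/2431 - 3553) = (25² + (35 - 92460))*(-8640332/2431) = (625 - 92425)*(-8640332/2431) = -91800*(-8640332/2431) = 46657792800/143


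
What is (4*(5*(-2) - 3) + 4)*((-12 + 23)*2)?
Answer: -1056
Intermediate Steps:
(4*(5*(-2) - 3) + 4)*((-12 + 23)*2) = (4*(-10 - 3) + 4)*(11*2) = (4*(-13) + 4)*22 = (-52 + 4)*22 = -48*22 = -1056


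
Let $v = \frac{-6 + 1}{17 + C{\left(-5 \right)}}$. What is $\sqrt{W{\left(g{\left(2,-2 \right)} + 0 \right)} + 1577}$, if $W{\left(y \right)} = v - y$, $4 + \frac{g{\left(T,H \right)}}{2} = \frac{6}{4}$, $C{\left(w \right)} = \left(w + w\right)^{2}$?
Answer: $\frac{\sqrt{2406157}}{39} \approx 39.774$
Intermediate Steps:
$C{\left(w \right)} = 4 w^{2}$ ($C{\left(w \right)} = \left(2 w\right)^{2} = 4 w^{2}$)
$g{\left(T,H \right)} = -5$ ($g{\left(T,H \right)} = -8 + 2 \cdot \frac{6}{4} = -8 + 2 \cdot 6 \cdot \frac{1}{4} = -8 + 2 \cdot \frac{3}{2} = -8 + 3 = -5$)
$v = - \frac{5}{117}$ ($v = \frac{-6 + 1}{17 + 4 \left(-5\right)^{2}} = - \frac{5}{17 + 4 \cdot 25} = - \frac{5}{17 + 100} = - \frac{5}{117} \approx -0.042735$)
$W{\left(y \right)} = - \frac{5}{117} - y$
$\sqrt{W{\left(g{\left(2,-2 \right)} + 0 \right)} + 1577} = \sqrt{\left(- \frac{5}{117} - \left(-5 + 0\right)\right) + 1577} = \sqrt{\left(- \frac{5}{117} - -5\right) + 1577} = \sqrt{\left(- \frac{5}{117} + 5\right) + 1577} = \sqrt{\frac{580}{117} + 1577} = \sqrt{\frac{185089}{117}} = \frac{\sqrt{2406157}}{39}$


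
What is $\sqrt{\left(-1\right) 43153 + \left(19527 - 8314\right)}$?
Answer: $2 i \sqrt{7985} \approx 178.72 i$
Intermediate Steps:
$\sqrt{\left(-1\right) 43153 + \left(19527 - 8314\right)} = \sqrt{-43153 + \left(19527 - 8314\right)} = \sqrt{-43153 + 11213} = \sqrt{-31940} = 2 i \sqrt{7985}$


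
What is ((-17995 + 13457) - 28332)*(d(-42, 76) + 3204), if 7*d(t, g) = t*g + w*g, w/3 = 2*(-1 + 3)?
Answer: -662264760/7 ≈ -9.4609e+7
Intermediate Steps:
w = 12 (w = 3*(2*(-1 + 3)) = 3*(2*2) = 3*4 = 12)
d(t, g) = 12*g/7 + g*t/7 (d(t, g) = (t*g + 12*g)/7 = (g*t + 12*g)/7 = (12*g + g*t)/7 = 12*g/7 + g*t/7)
((-17995 + 13457) - 28332)*(d(-42, 76) + 3204) = ((-17995 + 13457) - 28332)*((⅐)*76*(12 - 42) + 3204) = (-4538 - 28332)*((⅐)*76*(-30) + 3204) = -32870*(-2280/7 + 3204) = -32870*20148/7 = -662264760/7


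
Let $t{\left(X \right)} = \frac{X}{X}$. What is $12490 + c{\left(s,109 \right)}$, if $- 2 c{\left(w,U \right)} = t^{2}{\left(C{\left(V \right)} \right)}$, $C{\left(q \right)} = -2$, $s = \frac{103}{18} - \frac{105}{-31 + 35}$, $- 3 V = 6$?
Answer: $\frac{24979}{2} \approx 12490.0$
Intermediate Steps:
$V = -2$ ($V = \left(- \frac{1}{3}\right) 6 = -2$)
$s = - \frac{739}{36}$ ($s = 103 \cdot \frac{1}{18} - \frac{105}{4} = \frac{103}{18} - \frac{105}{4} = - \frac{739}{36} \approx -20.528$)
$t{\left(X \right)} = 1$
$c{\left(w,U \right)} = - \frac{1}{2}$ ($c{\left(w,U \right)} = - \frac{1^{2}}{2} = \left(- \frac{1}{2}\right) 1 = - \frac{1}{2}$)
$12490 + c{\left(s,109 \right)} = 12490 - \frac{1}{2} = \frac{24979}{2}$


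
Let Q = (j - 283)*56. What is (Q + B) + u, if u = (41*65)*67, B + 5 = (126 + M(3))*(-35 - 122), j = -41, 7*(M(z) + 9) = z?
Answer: 993788/7 ≈ 1.4197e+5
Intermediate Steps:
M(z) = -9 + z/7
Q = -18144 (Q = (-41 - 283)*56 = -324*56 = -18144)
B = -129089/7 (B = -5 + (126 + (-9 + (⅐)*3))*(-35 - 122) = -5 + (126 + (-9 + 3/7))*(-157) = -5 + (126 - 60/7)*(-157) = -5 + (822/7)*(-157) = -5 - 129054/7 = -129089/7 ≈ -18441.)
u = 178555 (u = 2665*67 = 178555)
(Q + B) + u = (-18144 - 129089/7) + 178555 = -256097/7 + 178555 = 993788/7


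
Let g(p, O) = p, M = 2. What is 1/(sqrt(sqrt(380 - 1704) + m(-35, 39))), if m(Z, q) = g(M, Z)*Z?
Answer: sqrt(2)/(2*sqrt(-35 + I*sqrt(331))) ≈ 0.026727 - 0.10937*I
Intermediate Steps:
m(Z, q) = 2*Z
1/(sqrt(sqrt(380 - 1704) + m(-35, 39))) = 1/(sqrt(sqrt(380 - 1704) + 2*(-35))) = 1/(sqrt(sqrt(-1324) - 70)) = 1/(sqrt(2*I*sqrt(331) - 70)) = 1/(sqrt(-70 + 2*I*sqrt(331))) = 1/sqrt(-70 + 2*I*sqrt(331))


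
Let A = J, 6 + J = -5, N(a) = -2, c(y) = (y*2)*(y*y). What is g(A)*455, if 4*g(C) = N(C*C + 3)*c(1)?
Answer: -455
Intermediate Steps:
c(y) = 2*y**3 (c(y) = (2*y)*y**2 = 2*y**3)
J = -11 (J = -6 - 5 = -11)
A = -11
g(C) = -1 (g(C) = (-4*1**3)/4 = (-4)/4 = (-2*2)/4 = (1/4)*(-4) = -1)
g(A)*455 = -1*455 = -455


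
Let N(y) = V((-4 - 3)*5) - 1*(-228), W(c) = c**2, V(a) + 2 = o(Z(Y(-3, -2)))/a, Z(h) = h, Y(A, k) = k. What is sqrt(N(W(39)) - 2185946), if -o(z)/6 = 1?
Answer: I*sqrt(2677506790)/35 ≈ 1478.4*I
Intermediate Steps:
o(z) = -6 (o(z) = -6*1 = -6)
V(a) = -2 - 6/a
N(y) = 7916/35 (N(y) = (-2 - 6*1/(5*(-4 - 3))) - 1*(-228) = (-2 - 6/((-7*5))) + 228 = (-2 - 6/(-35)) + 228 = (-2 - 6*(-1/35)) + 228 = (-2 + 6/35) + 228 = -64/35 + 228 = 7916/35)
sqrt(N(W(39)) - 2185946) = sqrt(7916/35 - 2185946) = sqrt(-76500194/35) = I*sqrt(2677506790)/35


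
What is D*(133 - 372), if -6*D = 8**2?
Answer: 7648/3 ≈ 2549.3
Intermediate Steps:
D = -32/3 (D = -1/6*8**2 = -1/6*64 = -32/3 ≈ -10.667)
D*(133 - 372) = -32*(133 - 372)/3 = -32/3*(-239) = 7648/3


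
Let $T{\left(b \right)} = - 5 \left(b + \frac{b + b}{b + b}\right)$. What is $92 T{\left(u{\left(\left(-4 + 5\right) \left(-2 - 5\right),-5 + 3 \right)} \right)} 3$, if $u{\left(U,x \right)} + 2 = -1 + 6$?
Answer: $-5520$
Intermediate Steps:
$u{\left(U,x \right)} = 3$ ($u{\left(U,x \right)} = -2 + \left(-1 + 6\right) = -2 + 5 = 3$)
$T{\left(b \right)} = -5 - 5 b$ ($T{\left(b \right)} = - 5 \left(b + \frac{2 b}{2 b}\right) = - 5 \left(b + 2 b \frac{1}{2 b}\right) = - 5 \left(b + 1\right) = - 5 \left(1 + b\right) = -5 - 5 b$)
$92 T{\left(u{\left(\left(-4 + 5\right) \left(-2 - 5\right),-5 + 3 \right)} \right)} 3 = 92 \left(-5 - 15\right) 3 = 92 \left(-20\right) 3 = \left(-1840\right) 3 = -5520$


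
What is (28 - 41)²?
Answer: 169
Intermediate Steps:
(28 - 41)² = (-13)² = 169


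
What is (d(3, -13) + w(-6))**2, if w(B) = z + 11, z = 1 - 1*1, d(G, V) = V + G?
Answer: 1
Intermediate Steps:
d(G, V) = G + V
z = 0 (z = 1 - 1 = 0)
w(B) = 11 (w(B) = 0 + 11 = 11)
(d(3, -13) + w(-6))**2 = ((3 - 13) + 11)**2 = (-10 + 11)**2 = 1**2 = 1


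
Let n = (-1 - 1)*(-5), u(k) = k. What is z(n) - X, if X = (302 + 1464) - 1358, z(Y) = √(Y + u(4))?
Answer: -408 + √14 ≈ -404.26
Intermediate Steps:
n = 10 (n = -2*(-5) = 10)
z(Y) = √(4 + Y) (z(Y) = √(Y + 4) = √(4 + Y))
X = 408 (X = 1766 - 1358 = 408)
z(n) - X = √(4 + 10) - 1*408 = √14 - 408 = -408 + √14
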